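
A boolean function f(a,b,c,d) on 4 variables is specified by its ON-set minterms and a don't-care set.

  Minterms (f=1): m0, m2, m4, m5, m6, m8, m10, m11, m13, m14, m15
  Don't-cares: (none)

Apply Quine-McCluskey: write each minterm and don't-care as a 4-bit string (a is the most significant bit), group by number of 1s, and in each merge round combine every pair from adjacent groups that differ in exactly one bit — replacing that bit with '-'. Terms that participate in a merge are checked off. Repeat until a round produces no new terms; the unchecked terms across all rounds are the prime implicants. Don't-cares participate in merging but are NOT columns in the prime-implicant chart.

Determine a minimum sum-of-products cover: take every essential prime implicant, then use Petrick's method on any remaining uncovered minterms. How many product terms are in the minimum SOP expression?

[col 0] 0000*, 0010*, 0100*, 0101*, 0110*, 1000*, 1010*, 1011*, 1101*, 1110*, 1111*
[col 1] -000*, -010*, -101, -110*, 0-00*, 0-10*, 00-0*, 01-0*, 010-, 1-10*, 1-11*, 10-0*, 101-*, 11-1, 111-*
[col 2] --10, -0-0, 0--0, 1-1-
Prime implicants: --10, -0-0, -101, 0--0, 010-, 1-1-, 11-1
PI chart (minterm → PIs covering it):
  0 | -0-0,0--0
  2 | --10,-0-0,0--0
  4 | 0--0,010-
  5 | -101,010-
  6 | --10,0--0
  8 | -0-0  (sole → essential)
  10 | --10,-0-0,1-1-
  11 | 1-1-  (sole → essential)
  13 | -101,11-1
  14 | --10,1-1-
  15 | 1-1-,11-1
Essential prime implicants: -0-0, 1-1-
Petrick residual → -101, 0--0
Minimum SOP uses 4 PIs: b'd' + bc'd + a'd' + ac

4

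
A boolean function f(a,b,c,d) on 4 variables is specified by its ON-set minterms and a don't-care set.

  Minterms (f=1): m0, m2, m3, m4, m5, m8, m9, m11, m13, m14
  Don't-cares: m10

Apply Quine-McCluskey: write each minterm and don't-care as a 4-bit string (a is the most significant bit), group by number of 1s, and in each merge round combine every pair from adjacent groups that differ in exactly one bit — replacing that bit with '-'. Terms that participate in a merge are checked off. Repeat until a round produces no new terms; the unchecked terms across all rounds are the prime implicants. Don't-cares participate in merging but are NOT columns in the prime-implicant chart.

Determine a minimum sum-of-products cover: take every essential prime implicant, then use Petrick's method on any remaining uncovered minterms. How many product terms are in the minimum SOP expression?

Round 0: 0000✓ 0010✓ 0011✓ 0100✓ 0101✓ 1000✓ 1001✓ 1010✓ 1011✓ 1101✓ 1110✓
Round 1: -000✓ -010✓ -011✓ -101 0-00 00-0✓ 001-✓ 010- 1-01 1-10 10-0✓ 10-1✓ 100-✓ 101-✓
Round 2: -0-0 -01- 10--
PIs = {-0-0, -01-, -101, 0-00, 010-, 1-01, 1-10, 10--}
Coverage chart:
  m0: -0-0,0-00
  m2: -0-0,-01-
  m3: -01- ←essential
  m4: 0-00,010-
  m5: -101,010-
  m8: -0-0,10--
  m9: 1-01,10--
  m11: -01-,10--
  m13: -101,1-01
  m14: 1-10 ←essential
Essential: -01-, 1-10
Petrick residual → -0-0, 010-, 1-01
Min cover (5 terms): b'd' + b'c + a'bc' + ac'd + acd'

5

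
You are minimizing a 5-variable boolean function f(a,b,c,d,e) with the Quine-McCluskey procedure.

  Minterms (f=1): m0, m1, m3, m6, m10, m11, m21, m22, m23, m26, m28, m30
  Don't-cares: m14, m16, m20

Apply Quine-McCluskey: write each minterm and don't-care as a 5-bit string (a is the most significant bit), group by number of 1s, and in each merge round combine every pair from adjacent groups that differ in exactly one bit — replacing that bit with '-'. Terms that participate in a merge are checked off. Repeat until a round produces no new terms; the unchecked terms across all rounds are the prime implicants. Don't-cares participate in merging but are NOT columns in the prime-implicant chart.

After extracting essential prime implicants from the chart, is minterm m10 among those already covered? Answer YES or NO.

Round 0: 00000✓ 00001✓ 00011✓ 00110✓ 01010✓ 01011✓ 01110✓ 10000✓ 10100✓ 10101✓ 10110✓ 10111✓ 11010✓ 11100✓ 11110✓
Round 1: -0000 -0110✓ -1010✓ -1110✓ 0-011 0-110✓ 000-1 0000- 01-10✓ 0101- 1-100✓ 1-110✓ 10-00 101-0✓ 101-1✓ 1010-✓ 1011-✓ 11-10✓ 111-0✓
Round 2: --110 -1-10 1-1-0 101--
PIs = {--110, -0000, -1-10, 0-011, 000-1, 0000-, 0101-, 1-1-0, 10-00, 101--}
Coverage chart:
  m0: -0000,0000-
  m1: 000-1,0000-
  m3: 0-011,000-1
  m6: --110 ←essential
  m10: -1-10,0101-
  m11: 0-011,0101-
  m21: 101-- ←essential
  m22: --110,1-1-0,101--
  m23: 101-- ←essential
  m26: -1-10 ←essential
  m28: 1-1-0 ←essential
  m30: --110,-1-10,1-1-0
Essential: --110, -1-10, 1-1-0, 101--

YES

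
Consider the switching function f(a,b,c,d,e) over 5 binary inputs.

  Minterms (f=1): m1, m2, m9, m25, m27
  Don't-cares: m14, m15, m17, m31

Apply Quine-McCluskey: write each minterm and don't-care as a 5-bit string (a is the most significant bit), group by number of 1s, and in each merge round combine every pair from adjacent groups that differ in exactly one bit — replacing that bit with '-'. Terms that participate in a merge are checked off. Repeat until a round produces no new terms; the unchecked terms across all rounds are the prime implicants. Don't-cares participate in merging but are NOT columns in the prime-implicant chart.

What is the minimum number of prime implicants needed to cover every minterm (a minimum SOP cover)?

3

Round 0: 00001✓ 00010 01001✓ 01110✓ 01111✓ 10001✓ 11001✓ 11011✓ 11111✓
Round 1: -0001✓ -1001✓ -1111 0-001✓ 0111- 1-001✓ 11-11 110-1
Round 2: --001
PIs = {--001, -1111, 00010, 0111-, 11-11, 110-1}
Coverage chart:
  m1: --001 ←essential
  m2: 00010 ←essential
  m9: --001 ←essential
  m25: --001,110-1
  m27: 11-11,110-1
Essential: --001, 00010
Petrick residual → 11-11
Min cover (3 terms): c'd'e + a'b'c'de' + abde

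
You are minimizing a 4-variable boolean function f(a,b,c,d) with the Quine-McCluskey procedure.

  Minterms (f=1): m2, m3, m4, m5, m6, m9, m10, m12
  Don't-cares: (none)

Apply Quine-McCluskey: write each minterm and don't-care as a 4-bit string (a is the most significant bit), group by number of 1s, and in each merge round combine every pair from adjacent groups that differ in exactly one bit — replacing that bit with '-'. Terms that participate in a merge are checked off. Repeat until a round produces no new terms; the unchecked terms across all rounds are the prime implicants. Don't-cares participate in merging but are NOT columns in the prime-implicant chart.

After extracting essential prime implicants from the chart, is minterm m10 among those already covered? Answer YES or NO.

Round 0: 0010✓ 0011✓ 0100✓ 0101✓ 0110✓ 1001 1010✓ 1100✓
Round 1: -010 -100 0-10 001- 01-0 010-
PIs = {-010, -100, 0-10, 001-, 01-0, 010-, 1001}
Coverage chart:
  m2: -010,0-10,001-
  m3: 001- ←essential
  m4: -100,01-0,010-
  m5: 010- ←essential
  m6: 0-10,01-0
  m9: 1001 ←essential
  m10: -010 ←essential
  m12: -100 ←essential
Essential: -010, -100, 001-, 010-, 1001

YES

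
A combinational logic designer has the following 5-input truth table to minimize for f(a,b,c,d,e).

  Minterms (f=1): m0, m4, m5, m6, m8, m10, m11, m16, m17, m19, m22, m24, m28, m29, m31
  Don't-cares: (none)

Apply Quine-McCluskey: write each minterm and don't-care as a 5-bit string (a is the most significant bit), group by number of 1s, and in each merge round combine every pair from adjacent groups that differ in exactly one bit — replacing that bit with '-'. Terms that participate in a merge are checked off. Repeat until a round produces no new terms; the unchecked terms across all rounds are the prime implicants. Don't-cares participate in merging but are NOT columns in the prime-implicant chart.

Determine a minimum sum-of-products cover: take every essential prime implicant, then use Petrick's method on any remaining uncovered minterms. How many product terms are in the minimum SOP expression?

[col 0] 00000*, 00100*, 00101*, 00110*, 01000*, 01010*, 01011*, 10000*, 10001*, 10011*, 10110*, 11000*, 11100*, 11101*, 11111*
[col 1] -0000*, -0110, -1000*, 0-000*, 00-00, 001-0, 0010-, 010-0, 0101-, 1-000*, 100-1, 1000-, 11-00, 111-1, 1110-
[col 2] --000
Prime implicants: --000, -0110, 00-00, 001-0, 0010-, 010-0, 0101-, 100-1, 1000-, 11-00, 111-1, 1110-
PI chart (minterm → PIs covering it):
  0 | --000,00-00
  4 | 00-00,001-0,0010-
  5 | 0010-  (sole → essential)
  6 | -0110,001-0
  8 | --000,010-0
  10 | 010-0,0101-
  11 | 0101-  (sole → essential)
  16 | --000,1000-
  17 | 100-1,1000-
  19 | 100-1  (sole → essential)
  22 | -0110  (sole → essential)
  24 | --000,11-00
  28 | 11-00,1110-
  29 | 111-1,1110-
  31 | 111-1  (sole → essential)
Essential prime implicants: -0110, 0010-, 0101-, 100-1, 111-1
Petrick residual → --000, 11-00
Minimum SOP uses 7 PIs: c'd'e' + b'cde' + a'b'cd' + a'bc'd + ab'c'e + abd'e' + abce

7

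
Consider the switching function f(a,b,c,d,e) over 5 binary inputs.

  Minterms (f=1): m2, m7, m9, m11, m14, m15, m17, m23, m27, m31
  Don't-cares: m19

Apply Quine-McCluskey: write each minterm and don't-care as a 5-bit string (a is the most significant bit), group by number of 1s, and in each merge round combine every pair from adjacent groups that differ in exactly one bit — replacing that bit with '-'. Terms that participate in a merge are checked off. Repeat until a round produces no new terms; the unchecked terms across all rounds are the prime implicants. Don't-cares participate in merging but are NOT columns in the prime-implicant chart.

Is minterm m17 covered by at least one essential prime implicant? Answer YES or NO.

size-2^0 implicants → 00010  00111(✓)  01001(✓)  01011(✓)  01110(✓)  01111(✓)  10001(✓)  10011(✓)  10111(✓)  11011(✓)  11111(✓)
size-2^1 implicants → -0111(✓)  -1011(✓)  -1111(✓)  0-111(✓)  01-11(✓)  010-1  0111-  1-011(✓)  1-111(✓)  10-11(✓)  100-1  11-11(✓)
size-2^2 implicants → --111  -1-11  1--11
Unchecked terms (primes): --111, -1-11, 00010, 010-1, 0111-, 1--11, 100-1
Minterm coverage:
  m2 ⊆ 00010 [E]
  m7 ⊆ --111 [E]
  m9 ⊆ 010-1 [E]
  m11 ⊆ -1-11,010-1
  m14 ⊆ 0111- [E]
  m15 ⊆ --111,-1-11,0111-
  m17 ⊆ 100-1 [E]
  m23 ⊆ --111,1--11
  m27 ⊆ -1-11,1--11
  m31 ⊆ --111,-1-11,1--11
E = {--111, 00010, 010-1, 0111-, 100-1}

YES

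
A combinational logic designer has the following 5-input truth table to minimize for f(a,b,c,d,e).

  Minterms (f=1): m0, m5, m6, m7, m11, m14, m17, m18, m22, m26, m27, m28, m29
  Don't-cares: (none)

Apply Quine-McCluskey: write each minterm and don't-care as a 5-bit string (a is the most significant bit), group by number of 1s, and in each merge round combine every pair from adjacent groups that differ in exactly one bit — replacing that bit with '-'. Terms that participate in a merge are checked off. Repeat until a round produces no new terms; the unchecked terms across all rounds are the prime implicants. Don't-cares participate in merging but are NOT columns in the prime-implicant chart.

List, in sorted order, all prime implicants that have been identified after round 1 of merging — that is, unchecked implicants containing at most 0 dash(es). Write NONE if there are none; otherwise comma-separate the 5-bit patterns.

[col 0] 00000, 00101*, 00110*, 00111*, 01011*, 01110*, 10001, 10010*, 10110*, 11010*, 11011*, 11100*, 11101*
[col 1] -0110, -1011, 0-110, 001-1, 0011-, 1-010, 10-10, 1101-, 1110-
Prime implicants: -0110, -1011, 0-110, 00000, 001-1, 0011-, 1-010, 10-10, 10001, 1101-, 1110-

00000, 10001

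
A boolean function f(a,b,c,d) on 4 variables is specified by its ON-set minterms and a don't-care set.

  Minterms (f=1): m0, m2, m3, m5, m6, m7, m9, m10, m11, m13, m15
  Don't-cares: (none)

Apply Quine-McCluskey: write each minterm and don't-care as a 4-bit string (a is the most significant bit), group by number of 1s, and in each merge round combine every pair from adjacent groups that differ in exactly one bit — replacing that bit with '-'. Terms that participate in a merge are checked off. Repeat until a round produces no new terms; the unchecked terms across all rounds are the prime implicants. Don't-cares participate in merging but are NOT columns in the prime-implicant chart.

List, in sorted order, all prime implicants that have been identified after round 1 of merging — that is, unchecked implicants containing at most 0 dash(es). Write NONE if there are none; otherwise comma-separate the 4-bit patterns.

[col 0] 0000*, 0010*, 0011*, 0101*, 0110*, 0111*, 1001*, 1010*, 1011*, 1101*, 1111*
[col 1] -010*, -011*, -101*, -111*, 0-10*, 0-11*, 00-0, 001-*, 01-1*, 011-*, 1-01*, 1-11*, 10-1*, 101-*, 11-1*
[col 2] --11, -01-, -1-1, 0-1-, 1--1
Prime implicants: --11, -01-, -1-1, 0-1-, 00-0, 1--1

NONE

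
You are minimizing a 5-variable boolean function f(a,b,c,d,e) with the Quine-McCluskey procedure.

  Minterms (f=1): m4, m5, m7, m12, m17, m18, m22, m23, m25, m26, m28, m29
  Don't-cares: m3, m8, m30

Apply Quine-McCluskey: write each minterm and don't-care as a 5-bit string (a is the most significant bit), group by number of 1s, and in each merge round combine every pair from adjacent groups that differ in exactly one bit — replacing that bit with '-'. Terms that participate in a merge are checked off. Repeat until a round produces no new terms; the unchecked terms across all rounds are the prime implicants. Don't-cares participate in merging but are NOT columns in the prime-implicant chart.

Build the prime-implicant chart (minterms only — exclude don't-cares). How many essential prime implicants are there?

2

size-2^0 implicants → 00011(✓)  00100(✓)  00101(✓)  00111(✓)  01000(✓)  01100(✓)  10001(✓)  10010(✓)  10110(✓)  10111(✓)  11001(✓)  11010(✓)  11100(✓)  11101(✓)  11110(✓)
size-2^1 implicants → -0111  -1100  0-100  00-11  001-1  0010-  01-00  1-001  1-010(✓)  1-110(✓)  10-10(✓)  1011-  11-01  11-10(✓)  111-0  1110-
size-2^2 implicants → 1--10
Unchecked terms (primes): -0111, -1100, 0-100, 00-11, 001-1, 0010-, 01-00, 1--10, 1-001, 1011-, 11-01, 111-0, 1110-
Minterm coverage:
  m4 ⊆ 0-100,0010-
  m5 ⊆ 001-1,0010-
  m7 ⊆ -0111,00-11,001-1
  m12 ⊆ -1100,0-100,01-00
  m17 ⊆ 1-001 [E]
  m18 ⊆ 1--10 [E]
  m22 ⊆ 1--10,1011-
  m23 ⊆ -0111,1011-
  m25 ⊆ 1-001,11-01
  m26 ⊆ 1--10 [E]
  m28 ⊆ -1100,111-0,1110-
  m29 ⊆ 11-01,1110-
E = {1--10, 1-001}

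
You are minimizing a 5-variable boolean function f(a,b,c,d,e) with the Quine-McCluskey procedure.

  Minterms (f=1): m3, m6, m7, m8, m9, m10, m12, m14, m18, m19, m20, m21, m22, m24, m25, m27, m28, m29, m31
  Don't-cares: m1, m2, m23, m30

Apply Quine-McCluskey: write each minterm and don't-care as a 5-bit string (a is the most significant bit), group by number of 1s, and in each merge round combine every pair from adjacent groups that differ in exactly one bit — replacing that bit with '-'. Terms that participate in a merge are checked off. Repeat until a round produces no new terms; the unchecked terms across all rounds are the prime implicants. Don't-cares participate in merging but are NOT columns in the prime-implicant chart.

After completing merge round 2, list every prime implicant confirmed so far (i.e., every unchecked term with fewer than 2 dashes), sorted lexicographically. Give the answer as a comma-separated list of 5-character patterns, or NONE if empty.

0-001, 000-1

size-2^0 implicants → 00001(✓)  00010(✓)  00011(✓)  00110(✓)  00111(✓)  01000(✓)  01001(✓)  01010(✓)  01100(✓)  01110(✓)  10010(✓)  10011(✓)  10100(✓)  10101(✓)  10110(✓)  10111(✓)  11000(✓)  11001(✓)  11011(✓)  11100(✓)  11101(✓)  11110(✓)  11111(✓)
size-2^1 implicants → -0010(✓)  -0011(✓)  -0110(✓)  -0111(✓)  -1000(✓)  -1001(✓)  -1100(✓)  -1110(✓)  0-001  0-010(✓)  0-110(✓)  00-10(✓)  00-11(✓)  000-1  0001-(✓)  0011-(✓)  01-00(✓)  01-10(✓)  010-0(✓)  0100-(✓)  011-0(✓)  1-011(✓)  1-100(✓)  1-101(✓)  1-110(✓)  1-111(✓)  10-10(✓)  10-11(✓)  1001-(✓)  101-0(✓)  101-1(✓)  1010-(✓)  1011-(✓)  11-00(✓)  11-01(✓)  11-11(✓)  110-1(✓)  1100-(✓)  111-0(✓)  111-1(✓)  1110-(✓)  1111-(✓)
size-2^2 implicants → --110  -0-10(✓)  -0-11(✓)  -001-(✓)  -011-(✓)  -1-00  -100-  -11-0  0--10  00-1-(✓)  01--0  1--11  1-1-0(✓)  1-1-1(✓)  1-10-(✓)  1-11-(✓)  10-1-(✓)  101--(✓)  11--1  11-0-  111--(✓)
size-2^3 implicants → -0-1-  1-1--
Unchecked terms (primes): --110, -0-1-, -1-00, -100-, -11-0, 0--10, 0-001, 000-1, 01--0, 1--11, 1-1--, 11--1, 11-0-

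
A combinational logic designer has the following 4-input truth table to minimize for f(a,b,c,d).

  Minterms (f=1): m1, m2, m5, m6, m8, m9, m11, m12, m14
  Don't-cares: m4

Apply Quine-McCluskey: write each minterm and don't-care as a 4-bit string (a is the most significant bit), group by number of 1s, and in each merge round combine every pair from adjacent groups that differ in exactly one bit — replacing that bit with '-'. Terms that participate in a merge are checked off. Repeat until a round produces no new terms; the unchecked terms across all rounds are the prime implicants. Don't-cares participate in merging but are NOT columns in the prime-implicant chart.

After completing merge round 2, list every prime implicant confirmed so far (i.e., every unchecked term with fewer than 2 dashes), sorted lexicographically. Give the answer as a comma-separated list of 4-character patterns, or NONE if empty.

Round 0: 0001✓ 0010✓ 0100✓ 0101✓ 0110✓ 1000✓ 1001✓ 1011✓ 1100✓ 1110✓
Round 1: -001 -100✓ -110✓ 0-01 0-10 01-0✓ 010- 1-00 10-1 100- 11-0✓
Round 2: -1-0
PIs = {-001, -1-0, 0-01, 0-10, 010-, 1-00, 10-1, 100-}

-001, 0-01, 0-10, 010-, 1-00, 10-1, 100-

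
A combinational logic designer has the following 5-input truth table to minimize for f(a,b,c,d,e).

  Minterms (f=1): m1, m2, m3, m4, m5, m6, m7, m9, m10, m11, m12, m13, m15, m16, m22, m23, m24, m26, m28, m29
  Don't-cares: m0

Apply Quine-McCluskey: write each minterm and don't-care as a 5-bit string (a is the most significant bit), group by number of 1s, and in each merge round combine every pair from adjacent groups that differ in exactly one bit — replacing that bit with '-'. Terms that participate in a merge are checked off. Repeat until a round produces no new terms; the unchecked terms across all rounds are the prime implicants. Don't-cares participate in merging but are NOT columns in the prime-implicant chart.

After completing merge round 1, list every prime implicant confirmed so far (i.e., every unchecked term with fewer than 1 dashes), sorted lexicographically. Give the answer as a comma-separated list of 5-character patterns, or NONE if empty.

NONE

Round 0: 00000✓ 00001✓ 00010✓ 00011✓ 00100✓ 00101✓ 00110✓ 00111✓ 01001✓ 01010✓ 01011✓ 01100✓ 01101✓ 01111✓ 10000✓ 10110✓ 10111✓ 11000✓ 11010✓ 11100✓ 11101✓
Round 1: -0000 -0110✓ -0111✓ -1010 -1100✓ -1101✓ 0-001✓ 0-010✓ 0-011✓ 0-100✓ 0-101✓ 0-111✓ 00-00✓ 00-01✓ 00-10✓ 00-11✓ 000-0✓ 000-1✓ 0000-✓ 0001-✓ 001-0✓ 001-1✓ 0010-✓ 0011-✓ 01-01✓ 01-11✓ 010-1✓ 0101-✓ 011-1✓ 0110-✓ 1-000 1011-✓ 11-00 110-0 1110-✓
Round 2: -011- -110- 0--01✓ 0--11✓ 0-0-1✓ 0-01- 0-1-1✓ 0-10- 00--0✓ 00--1✓ 00-0-✓ 00-1-✓ 000--✓ 001--✓ 01--1✓
Round 3: 0---1 00---
PIs = {-0000, -011-, -1010, -110-, 0---1, 0-01-, 0-10-, 00---, 1-000, 11-00, 110-0}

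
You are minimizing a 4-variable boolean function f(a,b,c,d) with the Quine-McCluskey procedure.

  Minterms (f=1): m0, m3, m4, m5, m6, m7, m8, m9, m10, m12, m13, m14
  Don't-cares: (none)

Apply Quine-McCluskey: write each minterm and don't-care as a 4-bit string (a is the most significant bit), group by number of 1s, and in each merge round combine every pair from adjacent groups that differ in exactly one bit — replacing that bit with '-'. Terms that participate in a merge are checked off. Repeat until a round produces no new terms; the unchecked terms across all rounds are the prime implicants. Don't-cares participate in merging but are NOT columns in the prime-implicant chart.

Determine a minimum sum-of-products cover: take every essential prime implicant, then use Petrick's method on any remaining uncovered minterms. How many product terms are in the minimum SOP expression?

Round 0: 0000✓ 0011✓ 0100✓ 0101✓ 0110✓ 0111✓ 1000✓ 1001✓ 1010✓ 1100✓ 1101✓ 1110✓
Round 1: -000✓ -100✓ -101✓ -110✓ 0-00✓ 0-11 01-0✓ 01-1✓ 010-✓ 011-✓ 1-00✓ 1-01✓ 1-10✓ 10-0✓ 100-✓ 11-0✓ 110-✓
Round 2: --00 -1-0 -10- 01-- 1--0 1-0-
PIs = {--00, -1-0, -10-, 0-11, 01--, 1--0, 1-0-}
Coverage chart:
  m0: --00 ←essential
  m3: 0-11 ←essential
  m4: --00,-1-0,-10-,01--
  m5: -10-,01--
  m6: -1-0,01--
  m7: 0-11,01--
  m8: --00,1--0,1-0-
  m9: 1-0- ←essential
  m10: 1--0 ←essential
  m12: --00,-1-0,-10-,1--0,1-0-
  m13: -10-,1-0-
  m14: -1-0,1--0
Essential: --00, 0-11, 1--0, 1-0-
Petrick residual → 01--
Min cover (5 terms): c'd' + a'cd + a'b + ad' + ac'

5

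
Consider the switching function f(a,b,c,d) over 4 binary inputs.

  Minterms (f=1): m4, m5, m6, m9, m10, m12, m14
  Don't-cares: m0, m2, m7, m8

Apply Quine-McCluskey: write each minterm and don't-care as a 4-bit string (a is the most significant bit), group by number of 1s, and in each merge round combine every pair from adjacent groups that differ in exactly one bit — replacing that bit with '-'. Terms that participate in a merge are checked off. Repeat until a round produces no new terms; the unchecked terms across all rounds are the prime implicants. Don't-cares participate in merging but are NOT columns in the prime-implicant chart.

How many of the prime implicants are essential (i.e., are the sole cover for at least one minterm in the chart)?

[col 0] 0000*, 0010*, 0100*, 0101*, 0110*, 0111*, 1000*, 1001*, 1010*, 1100*, 1110*
[col 1] -000*, -010*, -100*, -110*, 0-00*, 0-10*, 00-0*, 01-0*, 01-1*, 010-*, 011-*, 1-00*, 1-10*, 10-0*, 100-, 11-0*
[col 2] --00*, --10*, -0-0*, -1-0*, 0--0*, 01--, 1--0*
[col 3] ---0
Prime implicants: ---0, 01--, 100-
PI chart (minterm → PIs covering it):
  4 | ---0,01--
  5 | 01--  (sole → essential)
  6 | ---0,01--
  9 | 100-  (sole → essential)
  10 | ---0  (sole → essential)
  12 | ---0  (sole → essential)
  14 | ---0  (sole → essential)
Essential prime implicants: ---0, 01--, 100-

3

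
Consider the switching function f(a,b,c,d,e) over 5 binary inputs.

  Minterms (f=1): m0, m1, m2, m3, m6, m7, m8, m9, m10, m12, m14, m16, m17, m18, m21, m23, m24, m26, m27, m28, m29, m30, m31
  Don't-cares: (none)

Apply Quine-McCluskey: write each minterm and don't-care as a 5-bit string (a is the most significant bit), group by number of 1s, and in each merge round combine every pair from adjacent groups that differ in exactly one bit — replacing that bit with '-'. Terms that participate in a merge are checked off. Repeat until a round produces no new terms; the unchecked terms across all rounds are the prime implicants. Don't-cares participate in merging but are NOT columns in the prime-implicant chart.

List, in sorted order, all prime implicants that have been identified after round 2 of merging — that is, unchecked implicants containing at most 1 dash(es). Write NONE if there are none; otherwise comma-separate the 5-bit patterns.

Round 0: 00000✓ 00001✓ 00010✓ 00011✓ 00110✓ 00111✓ 01000✓ 01001✓ 01010✓ 01100✓ 01110✓ 10000✓ 10001✓ 10010✓ 10101✓ 10111✓ 11000✓ 11010✓ 11011✓ 11100✓ 11101✓ 11110✓ 11111✓
Round 1: -0000✓ -0001✓ -0010✓ -0111 -1000✓ -1010✓ -1100✓ -1110✓ 0-000✓ 0-001✓ 0-010✓ 0-110✓ 00-10✓ 00-11✓ 000-0✓ 000-1✓ 0000-✓ 0001-✓ 0011-✓ 01-00✓ 01-10✓ 010-0✓ 0100-✓ 011-0✓ 1-000✓ 1-010✓ 1-101✓ 1-111✓ 10-01 100-0✓ 1000-✓ 101-1✓ 11-00✓ 11-10✓ 11-11✓ 110-0✓ 1101-✓ 111-0✓ 111-1✓ 1110-✓ 1111-✓
Round 2: --000✓ --010✓ -00-0✓ -000- -1-00✓ -1-10✓ -10-0✓ -11-0✓ 0--10 0-0-0✓ 0-00- 00-1- 000-- 01--0✓ 1-0-0✓ 1-1-1 11--0✓ 11-1- 111--
Round 3: --0-0 -1--0
PIs = {--0-0, -000-, -0111, -1--0, 0--10, 0-00-, 00-1-, 000--, 1-1-1, 10-01, 11-1-, 111--}

-0111, 10-01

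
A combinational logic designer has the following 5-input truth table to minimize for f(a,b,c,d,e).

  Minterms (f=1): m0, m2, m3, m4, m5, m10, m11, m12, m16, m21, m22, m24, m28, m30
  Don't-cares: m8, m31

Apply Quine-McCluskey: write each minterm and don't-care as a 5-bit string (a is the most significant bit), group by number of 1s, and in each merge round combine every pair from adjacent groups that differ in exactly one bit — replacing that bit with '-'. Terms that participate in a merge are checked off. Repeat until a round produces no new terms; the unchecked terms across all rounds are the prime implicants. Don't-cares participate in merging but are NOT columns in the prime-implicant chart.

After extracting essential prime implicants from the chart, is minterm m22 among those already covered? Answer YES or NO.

Round 0: 00000✓ 00010✓ 00011✓ 00100✓ 00101✓ 01000✓ 01010✓ 01011✓ 01100✓ 10000✓ 10101✓ 10110✓ 11000✓ 11100✓ 11110✓ 11111✓
Round 1: -0000✓ -0101 -1000✓ -1100✓ 0-000✓ 0-010✓ 0-011✓ 0-100✓ 00-00✓ 000-0✓ 0001-✓ 0010- 01-00✓ 010-0✓ 0101-✓ 1-000✓ 1-110 11-00✓ 111-0 1111-
Round 2: --000 -1-00 0--00 0-0-0 0-01-
PIs = {--000, -0101, -1-00, 0--00, 0-0-0, 0-01-, 0010-, 1-110, 111-0, 1111-}
Coverage chart:
  m0: --000,0--00,0-0-0
  m2: 0-0-0,0-01-
  m3: 0-01- ←essential
  m4: 0--00,0010-
  m5: -0101,0010-
  m10: 0-0-0,0-01-
  m11: 0-01- ←essential
  m12: -1-00,0--00
  m16: --000 ←essential
  m21: -0101 ←essential
  m22: 1-110 ←essential
  m24: --000,-1-00
  m28: -1-00,111-0
  m30: 1-110,111-0,1111-
Essential: --000, -0101, 0-01-, 1-110

YES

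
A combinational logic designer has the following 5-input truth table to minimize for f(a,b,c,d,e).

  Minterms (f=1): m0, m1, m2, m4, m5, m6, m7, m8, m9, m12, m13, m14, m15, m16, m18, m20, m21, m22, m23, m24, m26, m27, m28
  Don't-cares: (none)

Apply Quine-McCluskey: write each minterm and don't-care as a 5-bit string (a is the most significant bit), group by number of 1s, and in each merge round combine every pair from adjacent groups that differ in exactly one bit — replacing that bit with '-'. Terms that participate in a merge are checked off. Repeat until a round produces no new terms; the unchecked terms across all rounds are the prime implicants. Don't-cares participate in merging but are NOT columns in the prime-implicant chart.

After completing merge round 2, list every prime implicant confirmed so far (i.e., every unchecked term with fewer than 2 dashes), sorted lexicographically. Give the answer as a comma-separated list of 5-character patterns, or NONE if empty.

1101-

Round 0: 00000✓ 00001✓ 00010✓ 00100✓ 00101✓ 00110✓ 00111✓ 01000✓ 01001✓ 01100✓ 01101✓ 01110✓ 01111✓ 10000✓ 10010✓ 10100✓ 10101✓ 10110✓ 10111✓ 11000✓ 11010✓ 11011✓ 11100✓
Round 1: -0000✓ -0010✓ -0100✓ -0101✓ -0110✓ -0111✓ -1000✓ -1100✓ 0-000✓ 0-001✓ 0-100✓ 0-101✓ 0-110✓ 0-111✓ 00-00✓ 00-01✓ 00-10✓ 000-0✓ 0000-✓ 001-0✓ 001-1✓ 0010-✓ 0011-✓ 01-00✓ 01-01✓ 0100-✓ 011-0✓ 011-1✓ 0110-✓ 0111-✓ 1-000✓ 1-010✓ 1-100✓ 10-00✓ 10-10✓ 100-0✓ 101-0✓ 101-1✓ 1010-✓ 1011-✓ 11-00✓ 110-0✓ 1101-
Round 2: --000✓ --100✓ -0-00✓ -0-10✓ -00-0✓ -01-0✓ -01-1✓ -010-✓ -011-✓ -1-00✓ 0--00✓ 0--01✓ 0-00-✓ 0-1-0✓ 0-1-1✓ 0-10-✓ 0-11-✓ 00--0✓ 00-0-✓ 001--✓ 01-0-✓ 011--✓ 1--00✓ 1-0-0 10--0✓ 101--✓
Round 3: ---00 -0--0 -01-- 0--0- 0-1--
PIs = {---00, -0--0, -01--, 0--0-, 0-1--, 1-0-0, 1101-}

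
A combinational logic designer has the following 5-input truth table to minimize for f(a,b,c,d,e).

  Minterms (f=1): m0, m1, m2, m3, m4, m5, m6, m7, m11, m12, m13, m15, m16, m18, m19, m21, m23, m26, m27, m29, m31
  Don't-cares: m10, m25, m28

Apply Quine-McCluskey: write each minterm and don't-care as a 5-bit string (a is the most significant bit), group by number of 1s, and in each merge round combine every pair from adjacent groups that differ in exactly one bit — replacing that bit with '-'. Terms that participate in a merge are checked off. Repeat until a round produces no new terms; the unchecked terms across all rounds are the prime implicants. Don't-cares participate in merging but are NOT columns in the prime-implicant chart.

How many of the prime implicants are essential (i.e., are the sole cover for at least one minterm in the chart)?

4

size-2^0 implicants → 00000(✓)  00001(✓)  00010(✓)  00011(✓)  00100(✓)  00101(✓)  00110(✓)  00111(✓)  01010(✓)  01011(✓)  01100(✓)  01101(✓)  01111(✓)  10000(✓)  10010(✓)  10011(✓)  10101(✓)  10111(✓)  11001(✓)  11010(✓)  11011(✓)  11100(✓)  11101(✓)  11111(✓)
size-2^1 implicants → -0000(✓)  -0010(✓)  -0011(✓)  -0101(✓)  -0111(✓)  -1010(✓)  -1011(✓)  -1100(✓)  -1101(✓)  -1111(✓)  0-010(✓)  0-011(✓)  0-100(✓)  0-101(✓)  0-111(✓)  00-00(✓)  00-01(✓)  00-10(✓)  00-11(✓)  000-0(✓)  000-1(✓)  0000-(✓)  0001-(✓)  001-0(✓)  001-1(✓)  0010-(✓)  0011-(✓)  01-11(✓)  0101-(✓)  011-1(✓)  0110-(✓)  1-010(✓)  1-011(✓)  1-101(✓)  1-111(✓)  10-11(✓)  100-0(✓)  1001-(✓)  101-1(✓)  11-01(✓)  11-11(✓)  110-1(✓)  1101-(✓)  111-1(✓)  1110-(✓)
size-2^2 implicants → --010(✓)  --011(✓)  --101(✓)  --111(✓)  -0-11(✓)  -00-0  -001-(✓)  -01-1(✓)  -1-11(✓)  -101-(✓)  -11-1(✓)  -110-  0--11(✓)  0-01-(✓)  0-1-1(✓)  0-10-  00--0(✓)  00--1(✓)  00-0-(✓)  00-1-(✓)  000--(✓)  001--(✓)  1--11(✓)  1-01-(✓)  1-1-1(✓)  11--1
size-2^3 implicants → ---11  --01-  --1-1  00---
Unchecked terms (primes): ---11, --01-, --1-1, -00-0, -110-, 0-10-, 00---, 11--1
Minterm coverage:
  m0 ⊆ -00-0,00---
  m1 ⊆ 00--- [E]
  m2 ⊆ --01-,-00-0,00---
  m3 ⊆ ---11,--01-,00---
  m4 ⊆ 0-10-,00---
  m5 ⊆ --1-1,0-10-,00---
  m6 ⊆ 00--- [E]
  m7 ⊆ ---11,--1-1,00---
  m11 ⊆ ---11,--01-
  m12 ⊆ -110-,0-10-
  m13 ⊆ --1-1,-110-,0-10-
  m15 ⊆ ---11,--1-1
  m16 ⊆ -00-0 [E]
  m18 ⊆ --01-,-00-0
  m19 ⊆ ---11,--01-
  m21 ⊆ --1-1 [E]
  m23 ⊆ ---11,--1-1
  m26 ⊆ --01- [E]
  m27 ⊆ ---11,--01-,11--1
  m29 ⊆ --1-1,-110-,11--1
  m31 ⊆ ---11,--1-1,11--1
E = {--01-, --1-1, -00-0, 00---}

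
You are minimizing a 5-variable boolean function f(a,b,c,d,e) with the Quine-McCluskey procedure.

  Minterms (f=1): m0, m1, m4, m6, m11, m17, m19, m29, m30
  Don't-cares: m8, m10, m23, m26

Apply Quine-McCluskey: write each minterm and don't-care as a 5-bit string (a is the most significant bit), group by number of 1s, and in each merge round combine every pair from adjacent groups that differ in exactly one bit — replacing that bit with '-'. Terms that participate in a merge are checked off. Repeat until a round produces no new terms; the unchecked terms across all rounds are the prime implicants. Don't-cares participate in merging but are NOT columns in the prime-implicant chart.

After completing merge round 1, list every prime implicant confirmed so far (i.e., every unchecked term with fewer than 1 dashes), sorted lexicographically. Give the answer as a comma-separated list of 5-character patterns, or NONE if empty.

Round 0: 00000✓ 00001✓ 00100✓ 00110✓ 01000✓ 01010✓ 01011✓ 10001✓ 10011✓ 10111✓ 11010✓ 11101 11110✓
Round 1: -0001 -1010 0-000 00-00 0000- 001-0 010-0 0101- 10-11 100-1 11-10
PIs = {-0001, -1010, 0-000, 00-00, 0000-, 001-0, 010-0, 0101-, 10-11, 100-1, 11-10, 11101}

11101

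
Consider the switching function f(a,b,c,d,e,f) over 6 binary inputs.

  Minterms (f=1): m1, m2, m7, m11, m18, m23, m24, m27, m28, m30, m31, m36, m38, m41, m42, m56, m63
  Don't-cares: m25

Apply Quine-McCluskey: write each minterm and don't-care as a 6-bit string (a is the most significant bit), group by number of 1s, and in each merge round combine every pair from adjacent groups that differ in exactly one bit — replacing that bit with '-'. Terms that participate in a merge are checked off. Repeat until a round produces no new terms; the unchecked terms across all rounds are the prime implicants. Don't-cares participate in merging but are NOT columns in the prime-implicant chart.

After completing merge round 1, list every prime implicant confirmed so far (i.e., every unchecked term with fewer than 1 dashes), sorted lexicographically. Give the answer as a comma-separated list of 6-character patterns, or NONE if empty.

000001, 101001, 101010

size-2^0 implicants → 000001  000010(✓)  000111(✓)  001011(✓)  010010(✓)  010111(✓)  011000(✓)  011001(✓)  011011(✓)  011100(✓)  011110(✓)  011111(✓)  100100(✓)  100110(✓)  101001  101010  111000(✓)  111111(✓)
size-2^1 implicants → -11000  -11111  0-0010  0-0111  0-1011  01-111  011-00  011-11  0110-1  01100-  0111-0  01111-  1001-0
Unchecked terms (primes): -11000, -11111, 0-0010, 0-0111, 0-1011, 000001, 01-111, 011-00, 011-11, 0110-1, 01100-, 0111-0, 01111-, 1001-0, 101001, 101010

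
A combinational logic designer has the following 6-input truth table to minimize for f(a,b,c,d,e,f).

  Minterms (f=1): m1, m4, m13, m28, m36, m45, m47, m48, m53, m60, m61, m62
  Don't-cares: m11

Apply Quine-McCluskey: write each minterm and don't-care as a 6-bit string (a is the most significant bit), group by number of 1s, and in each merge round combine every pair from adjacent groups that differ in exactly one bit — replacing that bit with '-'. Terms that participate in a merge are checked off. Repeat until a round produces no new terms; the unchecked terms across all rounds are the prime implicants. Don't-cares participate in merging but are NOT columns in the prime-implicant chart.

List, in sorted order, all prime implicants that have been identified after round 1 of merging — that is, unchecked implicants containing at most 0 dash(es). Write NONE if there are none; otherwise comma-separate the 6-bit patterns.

size-2^0 implicants → 000001  000100(✓)  001011  001101(✓)  011100(✓)  100100(✓)  101101(✓)  101111(✓)  110000  110101(✓)  111100(✓)  111101(✓)  111110(✓)
size-2^1 implicants → -00100  -01101  -11100  1-1101  1011-1  11-101  1111-0  11110-
Unchecked terms (primes): -00100, -01101, -11100, 000001, 001011, 1-1101, 1011-1, 11-101, 110000, 1111-0, 11110-

000001, 001011, 110000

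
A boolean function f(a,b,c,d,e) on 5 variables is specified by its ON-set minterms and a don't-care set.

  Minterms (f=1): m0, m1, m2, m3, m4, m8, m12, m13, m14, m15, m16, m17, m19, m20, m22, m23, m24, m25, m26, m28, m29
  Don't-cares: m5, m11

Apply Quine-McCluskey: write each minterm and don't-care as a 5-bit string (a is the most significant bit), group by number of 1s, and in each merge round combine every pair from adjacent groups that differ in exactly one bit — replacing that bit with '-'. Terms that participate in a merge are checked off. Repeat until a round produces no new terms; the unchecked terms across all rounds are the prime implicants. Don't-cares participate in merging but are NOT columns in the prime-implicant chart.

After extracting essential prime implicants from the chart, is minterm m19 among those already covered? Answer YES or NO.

Round 0: 00000✓ 00001✓ 00010✓ 00011✓ 00100✓ 00101✓ 01000✓ 01011✓ 01100✓ 01101✓ 01110✓ 01111✓ 10000✓ 10001✓ 10011✓ 10100✓ 10110✓ 10111✓ 11000✓ 11001✓ 11010✓ 11100✓ 11101✓
Round 1: -0000✓ -0001✓ -0011✓ -0100✓ -1000✓ -1100✓ -1101✓ 0-000✓ 0-011 0-100✓ 0-101✓ 00-00✓ 00-01✓ 000-0✓ 000-1✓ 0000-✓ 0001-✓ 0010-✓ 01-00✓ 01-11 011-0✓ 011-1✓ 0110-✓ 0111-✓ 1-000✓ 1-001✓ 1-100✓ 10-00✓ 10-11 100-1✓ 1000-✓ 101-0 1011- 11-00✓ 11-01✓ 110-0 1100-✓ 1110-✓
Round 2: --000✓ --100✓ -0-00✓ -00-1 -000- -1-00✓ -110- 0--00✓ 0-10- 00-0- 000-- 011-- 1--00✓ 1-00- 11-0-
Round 3: ---00
PIs = {---00, -00-1, -000-, -110-, 0-011, 0-10-, 00-0-, 000--, 01-11, 011--, 1-00-, 10-11, 101-0, 1011-, 11-0-, 110-0}
Coverage chart:
  m0: ---00,-000-,00-0-,000--
  m1: -00-1,-000-,00-0-,000--
  m2: 000-- ←essential
  m3: -00-1,0-011,000--
  m4: ---00,0-10-,00-0-
  m8: ---00 ←essential
  m12: ---00,-110-,0-10-,011--
  m13: -110-,0-10-,011--
  m14: 011-- ←essential
  m15: 01-11,011--
  m16: ---00,-000-,1-00-
  m17: -00-1,-000-,1-00-
  m19: -00-1,10-11
  m20: ---00,101-0
  m22: 101-0,1011-
  m23: 10-11,1011-
  m24: ---00,1-00-,11-0-,110-0
  m25: 1-00-,11-0-
  m26: 110-0 ←essential
  m28: ---00,-110-,11-0-
  m29: -110-,11-0-
Essential: ---00, 000--, 011--, 110-0

NO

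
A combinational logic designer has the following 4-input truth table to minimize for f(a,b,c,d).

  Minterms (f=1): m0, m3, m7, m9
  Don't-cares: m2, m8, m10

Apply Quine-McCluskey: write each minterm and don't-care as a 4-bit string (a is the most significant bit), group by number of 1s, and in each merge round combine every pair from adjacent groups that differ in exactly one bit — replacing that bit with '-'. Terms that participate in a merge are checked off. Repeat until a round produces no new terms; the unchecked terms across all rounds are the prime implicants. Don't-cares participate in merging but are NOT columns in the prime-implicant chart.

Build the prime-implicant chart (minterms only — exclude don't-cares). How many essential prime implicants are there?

3

size-2^0 implicants → 0000(✓)  0010(✓)  0011(✓)  0111(✓)  1000(✓)  1001(✓)  1010(✓)
size-2^1 implicants → -000(✓)  -010(✓)  0-11  00-0(✓)  001-  10-0(✓)  100-
size-2^2 implicants → -0-0
Unchecked terms (primes): -0-0, 0-11, 001-, 100-
Minterm coverage:
  m0 ⊆ -0-0 [E]
  m3 ⊆ 0-11,001-
  m7 ⊆ 0-11 [E]
  m9 ⊆ 100- [E]
E = {-0-0, 0-11, 100-}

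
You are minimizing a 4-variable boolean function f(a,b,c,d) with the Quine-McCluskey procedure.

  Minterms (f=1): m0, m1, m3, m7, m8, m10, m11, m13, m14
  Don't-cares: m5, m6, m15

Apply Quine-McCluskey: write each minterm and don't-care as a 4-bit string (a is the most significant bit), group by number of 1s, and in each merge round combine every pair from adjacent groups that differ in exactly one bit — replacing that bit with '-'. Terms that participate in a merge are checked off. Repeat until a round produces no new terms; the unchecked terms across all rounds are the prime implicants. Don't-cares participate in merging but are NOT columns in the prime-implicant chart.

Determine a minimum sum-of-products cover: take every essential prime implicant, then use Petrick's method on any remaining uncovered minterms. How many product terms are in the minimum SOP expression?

4

[col 0] 0000*, 0001*, 0011*, 0101*, 0110*, 0111*, 1000*, 1010*, 1011*, 1101*, 1110*, 1111*
[col 1] -000, -011*, -101*, -110*, -111*, 0-01*, 0-11*, 00-1*, 000-, 01-1*, 011-*, 1-10*, 1-11*, 10-0, 101-*, 11-1*, 111-*
[col 2] --11, -1-1, -11-, 0--1, 1-1-
Prime implicants: --11, -000, -1-1, -11-, 0--1, 000-, 1-1-, 10-0
PI chart (minterm → PIs covering it):
  0 | -000,000-
  1 | 0--1,000-
  3 | --11,0--1
  7 | --11,-1-1,-11-,0--1
  8 | -000,10-0
  10 | 1-1-,10-0
  11 | --11,1-1-
  13 | -1-1  (sole → essential)
  14 | -11-,1-1-
Essential prime implicants: -1-1
Petrick residual → -000, 0--1, 1-1-
Minimum SOP uses 4 PIs: b'c'd' + bd + a'd + ac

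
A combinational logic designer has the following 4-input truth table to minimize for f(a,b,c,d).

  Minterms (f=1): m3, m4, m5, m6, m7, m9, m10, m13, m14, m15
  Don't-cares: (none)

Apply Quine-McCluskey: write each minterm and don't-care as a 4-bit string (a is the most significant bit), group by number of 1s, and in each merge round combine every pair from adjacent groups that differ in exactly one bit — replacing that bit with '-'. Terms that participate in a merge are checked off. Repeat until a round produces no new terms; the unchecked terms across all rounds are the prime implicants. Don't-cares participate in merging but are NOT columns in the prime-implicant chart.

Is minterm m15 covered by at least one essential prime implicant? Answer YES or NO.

NO

[col 0] 0011*, 0100*, 0101*, 0110*, 0111*, 1001*, 1010*, 1101*, 1110*, 1111*
[col 1] -101*, -110*, -111*, 0-11, 01-0*, 01-1*, 010-*, 011-*, 1-01, 1-10, 11-1*, 111-*
[col 2] -1-1, -11-, 01--
Prime implicants: -1-1, -11-, 0-11, 01--, 1-01, 1-10
PI chart (minterm → PIs covering it):
  3 | 0-11  (sole → essential)
  4 | 01--  (sole → essential)
  5 | -1-1,01--
  6 | -11-,01--
  7 | -1-1,-11-,0-11,01--
  9 | 1-01  (sole → essential)
  10 | 1-10  (sole → essential)
  13 | -1-1,1-01
  14 | -11-,1-10
  15 | -1-1,-11-
Essential prime implicants: 0-11, 01--, 1-01, 1-10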